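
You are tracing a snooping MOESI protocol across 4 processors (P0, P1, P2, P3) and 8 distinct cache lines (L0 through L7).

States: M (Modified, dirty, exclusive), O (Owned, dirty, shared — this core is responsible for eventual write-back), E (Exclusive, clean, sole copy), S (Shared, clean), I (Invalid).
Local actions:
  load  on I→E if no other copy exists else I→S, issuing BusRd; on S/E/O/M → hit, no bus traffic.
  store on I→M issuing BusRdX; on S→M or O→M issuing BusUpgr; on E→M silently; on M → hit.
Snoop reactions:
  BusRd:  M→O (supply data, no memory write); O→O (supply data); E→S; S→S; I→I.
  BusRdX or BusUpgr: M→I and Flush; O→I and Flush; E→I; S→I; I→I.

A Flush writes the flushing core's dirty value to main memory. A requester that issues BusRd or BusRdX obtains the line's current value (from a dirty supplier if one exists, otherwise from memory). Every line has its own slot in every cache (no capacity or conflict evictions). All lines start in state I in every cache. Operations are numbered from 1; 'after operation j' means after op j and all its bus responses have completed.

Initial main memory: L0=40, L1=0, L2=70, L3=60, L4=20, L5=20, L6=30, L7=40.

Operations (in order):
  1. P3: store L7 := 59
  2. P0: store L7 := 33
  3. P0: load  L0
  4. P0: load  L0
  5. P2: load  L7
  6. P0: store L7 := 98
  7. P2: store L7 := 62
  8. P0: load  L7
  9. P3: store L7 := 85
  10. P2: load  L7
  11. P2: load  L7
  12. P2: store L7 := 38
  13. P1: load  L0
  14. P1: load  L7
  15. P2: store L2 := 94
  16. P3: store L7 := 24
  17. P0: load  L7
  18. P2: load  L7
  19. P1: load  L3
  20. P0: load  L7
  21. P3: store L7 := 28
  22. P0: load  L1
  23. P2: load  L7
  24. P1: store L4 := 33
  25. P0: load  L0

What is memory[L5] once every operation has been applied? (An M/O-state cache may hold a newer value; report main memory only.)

memory[L5] = 20

[1] P3: store L7 := 59 | P0:I, P1:I, P2:I, P3:M(59) | bus: BusRdX
[2] P0: store L7 := 33 | P0:M(33), P1:I, P2:I, P3:I | bus: BusRdX,Flush
[3] P0: load  L0 | P0:E(40), P1:I, P2:I, P3:I | bus: BusRd
[4] P0: load  L0 | P0:E(40), P1:I, P2:I, P3:I | bus: none
[5] P2: load  L7 | P0:O(33), P1:I, P2:S(33), P3:I | bus: BusRd
[6] P0: store L7 := 98 | P0:M(98), P1:I, P2:I, P3:I | bus: BusUpgr
[7] P2: store L7 := 62 | P0:I, P1:I, P2:M(62), P3:I | bus: BusRdX,Flush
[8] P0: load  L7 | P0:S(62), P1:I, P2:O(62), P3:I | bus: BusRd
[9] P3: store L7 := 85 | P0:I, P1:I, P2:I, P3:M(85) | bus: BusRdX,Flush
[10] P2: load  L7 | P0:I, P1:I, P2:S(85), P3:O(85) | bus: BusRd
[11] P2: load  L7 | P0:I, P1:I, P2:S(85), P3:O(85) | bus: none
[12] P2: store L7 := 38 | P0:I, P1:I, P2:M(38), P3:I | bus: BusUpgr,Flush
[13] P1: load  L0 | P0:S(40), P1:S(40), P2:I, P3:I | bus: BusRd
[14] P1: load  L7 | P0:I, P1:S(38), P2:O(38), P3:I | bus: BusRd
[15] P2: store L2 := 94 | P0:I, P1:I, P2:M(94), P3:I | bus: BusRdX
[16] P3: store L7 := 24 | P0:I, P1:I, P2:I, P3:M(24) | bus: BusRdX,Flush
[17] P0: load  L7 | P0:S(24), P1:I, P2:I, P3:O(24) | bus: BusRd
[18] P2: load  L7 | P0:S(24), P1:I, P2:S(24), P3:O(24) | bus: BusRd
[19] P1: load  L3 | P0:I, P1:E(60), P2:I, P3:I | bus: BusRd
[20] P0: load  L7 | P0:S(24), P1:I, P2:S(24), P3:O(24) | bus: none
[21] P3: store L7 := 28 | P0:I, P1:I, P2:I, P3:M(28) | bus: BusUpgr
[22] P0: load  L1 | P0:E(0), P1:I, P2:I, P3:I | bus: BusRd
[23] P2: load  L7 | P0:I, P1:I, P2:S(28), P3:O(28) | bus: BusRd
[24] P1: store L4 := 33 | P0:I, P1:M(33), P2:I, P3:I | bus: BusRdX
[25] P0: load  L0 | P0:S(40), P1:S(40), P2:I, P3:I | bus: none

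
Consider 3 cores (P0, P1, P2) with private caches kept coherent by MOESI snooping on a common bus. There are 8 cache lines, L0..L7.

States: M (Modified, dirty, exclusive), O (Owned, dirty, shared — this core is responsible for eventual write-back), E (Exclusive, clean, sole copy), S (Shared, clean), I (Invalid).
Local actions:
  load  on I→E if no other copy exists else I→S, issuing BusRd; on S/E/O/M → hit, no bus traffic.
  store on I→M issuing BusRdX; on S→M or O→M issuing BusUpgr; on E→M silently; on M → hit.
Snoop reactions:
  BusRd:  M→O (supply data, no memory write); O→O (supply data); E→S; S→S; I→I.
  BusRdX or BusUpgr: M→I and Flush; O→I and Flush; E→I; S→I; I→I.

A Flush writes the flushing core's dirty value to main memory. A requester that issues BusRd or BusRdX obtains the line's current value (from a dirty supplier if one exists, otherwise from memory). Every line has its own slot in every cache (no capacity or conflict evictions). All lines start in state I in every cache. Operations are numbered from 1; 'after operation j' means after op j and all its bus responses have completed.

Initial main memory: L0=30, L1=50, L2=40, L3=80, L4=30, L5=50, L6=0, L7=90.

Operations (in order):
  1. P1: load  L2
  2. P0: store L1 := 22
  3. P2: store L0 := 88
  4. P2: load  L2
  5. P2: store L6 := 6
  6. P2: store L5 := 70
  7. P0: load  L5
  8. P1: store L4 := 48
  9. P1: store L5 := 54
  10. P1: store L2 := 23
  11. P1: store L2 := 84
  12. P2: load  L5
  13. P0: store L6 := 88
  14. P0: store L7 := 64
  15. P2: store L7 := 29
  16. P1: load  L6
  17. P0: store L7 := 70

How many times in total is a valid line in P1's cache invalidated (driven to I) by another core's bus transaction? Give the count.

[1] P1: load  L2 | P0:I, P1:E(40), P2:I | bus: BusRd
[2] P0: store L1 := 22 | P0:M(22), P1:I, P2:I | bus: BusRdX
[3] P2: store L0 := 88 | P0:I, P1:I, P2:M(88) | bus: BusRdX
[4] P2: load  L2 | P0:I, P1:S(40), P2:S(40) | bus: BusRd
[5] P2: store L6 := 6 | P0:I, P1:I, P2:M(6) | bus: BusRdX
[6] P2: store L5 := 70 | P0:I, P1:I, P2:M(70) | bus: BusRdX
[7] P0: load  L5 | P0:S(70), P1:I, P2:O(70) | bus: BusRd
[8] P1: store L4 := 48 | P0:I, P1:M(48), P2:I | bus: BusRdX
[9] P1: store L5 := 54 | P0:I, P1:M(54), P2:I | bus: BusRdX,Flush
[10] P1: store L2 := 23 | P0:I, P1:M(23), P2:I | bus: BusUpgr
[11] P1: store L2 := 84 | P0:I, P1:M(84), P2:I | bus: none
[12] P2: load  L5 | P0:I, P1:O(54), P2:S(54) | bus: BusRd
[13] P0: store L6 := 88 | P0:M(88), P1:I, P2:I | bus: BusRdX,Flush
[14] P0: store L7 := 64 | P0:M(64), P1:I, P2:I | bus: BusRdX
[15] P2: store L7 := 29 | P0:I, P1:I, P2:M(29) | bus: BusRdX,Flush
[16] P1: load  L6 | P0:O(88), P1:S(88), P2:I | bus: BusRd
[17] P0: store L7 := 70 | P0:M(70), P1:I, P2:I | bus: BusRdX,Flush

invalidations = 0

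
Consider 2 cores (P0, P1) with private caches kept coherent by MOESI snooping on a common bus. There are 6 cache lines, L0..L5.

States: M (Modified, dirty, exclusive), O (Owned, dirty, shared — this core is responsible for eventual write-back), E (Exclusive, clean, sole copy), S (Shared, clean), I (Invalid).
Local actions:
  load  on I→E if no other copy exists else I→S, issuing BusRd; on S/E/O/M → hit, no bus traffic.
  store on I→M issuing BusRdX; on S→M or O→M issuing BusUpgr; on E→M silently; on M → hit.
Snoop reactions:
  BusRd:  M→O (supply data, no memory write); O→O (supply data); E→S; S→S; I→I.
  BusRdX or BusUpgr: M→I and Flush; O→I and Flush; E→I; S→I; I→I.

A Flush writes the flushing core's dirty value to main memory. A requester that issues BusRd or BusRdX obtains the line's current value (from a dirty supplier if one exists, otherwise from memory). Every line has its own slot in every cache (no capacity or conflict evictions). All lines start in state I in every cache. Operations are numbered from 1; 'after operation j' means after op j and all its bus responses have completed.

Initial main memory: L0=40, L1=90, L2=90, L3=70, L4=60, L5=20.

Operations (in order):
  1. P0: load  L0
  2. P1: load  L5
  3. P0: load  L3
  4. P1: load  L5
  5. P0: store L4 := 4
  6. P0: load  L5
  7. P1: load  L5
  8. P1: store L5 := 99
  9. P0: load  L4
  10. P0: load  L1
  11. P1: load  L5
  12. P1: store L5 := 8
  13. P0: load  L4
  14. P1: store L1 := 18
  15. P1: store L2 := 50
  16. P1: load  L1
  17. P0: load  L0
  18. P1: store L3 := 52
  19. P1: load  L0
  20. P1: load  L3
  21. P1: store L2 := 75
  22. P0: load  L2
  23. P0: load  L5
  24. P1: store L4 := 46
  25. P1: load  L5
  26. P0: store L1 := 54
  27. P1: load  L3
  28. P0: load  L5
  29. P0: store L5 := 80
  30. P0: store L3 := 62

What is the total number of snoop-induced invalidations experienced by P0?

invalidations = 4

[1] P0: load  L0 | P0:E(40), P1:I | bus: BusRd
[2] P1: load  L5 | P0:I, P1:E(20) | bus: BusRd
[3] P0: load  L3 | P0:E(70), P1:I | bus: BusRd
[4] P1: load  L5 | P0:I, P1:E(20) | bus: none
[5] P0: store L4 := 4 | P0:M(4), P1:I | bus: BusRdX
[6] P0: load  L5 | P0:S(20), P1:S(20) | bus: BusRd
[7] P1: load  L5 | P0:S(20), P1:S(20) | bus: none
[8] P1: store L5 := 99 | P0:I, P1:M(99) | bus: BusUpgr
[9] P0: load  L4 | P0:M(4), P1:I | bus: none
[10] P0: load  L1 | P0:E(90), P1:I | bus: BusRd
[11] P1: load  L5 | P0:I, P1:M(99) | bus: none
[12] P1: store L5 := 8 | P0:I, P1:M(8) | bus: none
[13] P0: load  L4 | P0:M(4), P1:I | bus: none
[14] P1: store L1 := 18 | P0:I, P1:M(18) | bus: BusRdX
[15] P1: store L2 := 50 | P0:I, P1:M(50) | bus: BusRdX
[16] P1: load  L1 | P0:I, P1:M(18) | bus: none
[17] P0: load  L0 | P0:E(40), P1:I | bus: none
[18] P1: store L3 := 52 | P0:I, P1:M(52) | bus: BusRdX
[19] P1: load  L0 | P0:S(40), P1:S(40) | bus: BusRd
[20] P1: load  L3 | P0:I, P1:M(52) | bus: none
[21] P1: store L2 := 75 | P0:I, P1:M(75) | bus: none
[22] P0: load  L2 | P0:S(75), P1:O(75) | bus: BusRd
[23] P0: load  L5 | P0:S(8), P1:O(8) | bus: BusRd
[24] P1: store L4 := 46 | P0:I, P1:M(46) | bus: BusRdX,Flush
[25] P1: load  L5 | P0:S(8), P1:O(8) | bus: none
[26] P0: store L1 := 54 | P0:M(54), P1:I | bus: BusRdX,Flush
[27] P1: load  L3 | P0:I, P1:M(52) | bus: none
[28] P0: load  L5 | P0:S(8), P1:O(8) | bus: none
[29] P0: store L5 := 80 | P0:M(80), P1:I | bus: BusUpgr,Flush
[30] P0: store L3 := 62 | P0:M(62), P1:I | bus: BusRdX,Flush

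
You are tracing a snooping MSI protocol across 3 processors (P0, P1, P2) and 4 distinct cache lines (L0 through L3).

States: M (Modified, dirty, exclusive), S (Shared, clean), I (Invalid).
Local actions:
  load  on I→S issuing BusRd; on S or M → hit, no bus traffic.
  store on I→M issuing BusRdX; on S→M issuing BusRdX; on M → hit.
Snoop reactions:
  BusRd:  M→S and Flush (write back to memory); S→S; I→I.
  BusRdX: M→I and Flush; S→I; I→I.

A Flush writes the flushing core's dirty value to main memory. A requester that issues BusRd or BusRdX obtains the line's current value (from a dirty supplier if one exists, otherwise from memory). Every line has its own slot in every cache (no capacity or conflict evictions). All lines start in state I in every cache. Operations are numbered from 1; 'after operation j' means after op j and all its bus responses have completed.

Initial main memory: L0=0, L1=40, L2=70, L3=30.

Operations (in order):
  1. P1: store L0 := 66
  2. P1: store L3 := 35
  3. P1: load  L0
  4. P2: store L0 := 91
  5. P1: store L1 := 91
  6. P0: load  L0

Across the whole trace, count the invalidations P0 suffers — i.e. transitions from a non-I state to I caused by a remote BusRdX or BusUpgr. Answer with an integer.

1. P1: store L0 := 66  bus=[BusRdX]  L0: P0=I P1=M P2=I  mem[L0]=0
2. P1: store L3 := 35  bus=[BusRdX]  L3: P0=I P1=M P2=I  mem[L3]=30
3. P1: load  L0  bus=[-]  L0: P0=I P1=M P2=I  mem[L0]=0
4. P2: store L0 := 91  bus=[BusRdX,Flush]  L0: P0=I P1=I P2=M  mem[L0]=66
5. P1: store L1 := 91  bus=[BusRdX]  L1: P0=I P1=M P2=I  mem[L1]=40
6. P0: load  L0  bus=[BusRd,Flush]  L0: P0=S P1=I P2=S  mem[L0]=91

invalidations = 0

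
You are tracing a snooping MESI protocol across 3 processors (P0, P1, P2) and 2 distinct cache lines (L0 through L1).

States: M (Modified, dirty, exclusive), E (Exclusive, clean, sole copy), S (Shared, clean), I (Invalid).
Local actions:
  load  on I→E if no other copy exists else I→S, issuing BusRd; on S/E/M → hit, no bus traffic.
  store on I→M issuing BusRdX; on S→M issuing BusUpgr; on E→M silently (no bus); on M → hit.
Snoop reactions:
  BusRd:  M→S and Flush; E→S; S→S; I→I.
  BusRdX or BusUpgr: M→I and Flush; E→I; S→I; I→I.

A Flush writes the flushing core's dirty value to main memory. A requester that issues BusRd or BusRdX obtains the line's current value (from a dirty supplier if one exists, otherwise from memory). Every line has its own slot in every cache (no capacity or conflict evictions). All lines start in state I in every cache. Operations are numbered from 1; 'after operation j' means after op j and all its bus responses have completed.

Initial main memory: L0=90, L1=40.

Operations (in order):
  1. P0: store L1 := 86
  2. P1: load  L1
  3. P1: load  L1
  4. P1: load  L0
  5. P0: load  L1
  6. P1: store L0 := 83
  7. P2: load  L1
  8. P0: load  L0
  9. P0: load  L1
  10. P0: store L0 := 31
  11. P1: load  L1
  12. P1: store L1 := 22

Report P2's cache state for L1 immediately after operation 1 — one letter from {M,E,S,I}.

state = I

step 1: P0: store L1 := 86  ⟶  MII  (L1)  txn=BusRdX  M[L1]=40
step 2: P1: load  L1  ⟶  SSI  (L1)  txn=BusRd+Flush  M[L1]=86
step 3: P1: load  L1  ⟶  SSI  (L1)  txn=∅  M[L1]=86
step 4: P1: load  L0  ⟶  IEI  (L0)  txn=BusRd  M[L0]=90
step 5: P0: load  L1  ⟶  SSI  (L1)  txn=∅  M[L1]=86
step 6: P1: store L0 := 83  ⟶  IMI  (L0)  txn=∅  M[L0]=90
step 7: P2: load  L1  ⟶  SSS  (L1)  txn=BusRd  M[L1]=86
step 8: P0: load  L0  ⟶  SSI  (L0)  txn=BusRd+Flush  M[L0]=83
step 9: P0: load  L1  ⟶  SSS  (L1)  txn=∅  M[L1]=86
step 10: P0: store L0 := 31  ⟶  MII  (L0)  txn=BusUpgr  M[L0]=83
step 11: P1: load  L1  ⟶  SSS  (L1)  txn=∅  M[L1]=86
step 12: P1: store L1 := 22  ⟶  IMI  (L1)  txn=BusUpgr  M[L1]=86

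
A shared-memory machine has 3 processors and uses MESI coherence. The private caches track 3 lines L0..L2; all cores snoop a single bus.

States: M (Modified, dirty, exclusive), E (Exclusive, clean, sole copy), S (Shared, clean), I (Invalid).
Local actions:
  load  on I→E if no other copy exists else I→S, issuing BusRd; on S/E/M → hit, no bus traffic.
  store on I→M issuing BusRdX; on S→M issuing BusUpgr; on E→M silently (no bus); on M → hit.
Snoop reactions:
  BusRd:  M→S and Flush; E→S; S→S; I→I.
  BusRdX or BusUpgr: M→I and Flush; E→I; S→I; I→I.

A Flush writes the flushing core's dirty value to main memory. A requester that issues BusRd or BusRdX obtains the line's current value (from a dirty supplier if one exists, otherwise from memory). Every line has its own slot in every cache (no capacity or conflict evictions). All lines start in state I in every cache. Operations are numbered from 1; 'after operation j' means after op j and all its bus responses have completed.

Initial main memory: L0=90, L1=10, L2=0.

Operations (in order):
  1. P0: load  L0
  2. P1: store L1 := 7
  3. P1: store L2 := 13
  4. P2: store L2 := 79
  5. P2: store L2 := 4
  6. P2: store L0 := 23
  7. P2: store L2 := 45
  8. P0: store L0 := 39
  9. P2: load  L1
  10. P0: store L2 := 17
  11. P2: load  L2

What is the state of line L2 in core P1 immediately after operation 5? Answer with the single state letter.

step 1: P0: load  L0  ⟶  EII  (L0)  txn=BusRd  M[L0]=90
step 2: P1: store L1 := 7  ⟶  IMI  (L1)  txn=BusRdX  M[L1]=10
step 3: P1: store L2 := 13  ⟶  IMI  (L2)  txn=BusRdX  M[L2]=0
step 4: P2: store L2 := 79  ⟶  IIM  (L2)  txn=BusRdX+Flush  M[L2]=13
step 5: P2: store L2 := 4  ⟶  IIM  (L2)  txn=∅  M[L2]=13
step 6: P2: store L0 := 23  ⟶  IIM  (L0)  txn=BusRdX  M[L0]=90
step 7: P2: store L2 := 45  ⟶  IIM  (L2)  txn=∅  M[L2]=13
step 8: P0: store L0 := 39  ⟶  MII  (L0)  txn=BusRdX+Flush  M[L0]=23
step 9: P2: load  L1  ⟶  ISS  (L1)  txn=BusRd+Flush  M[L1]=7
step 10: P0: store L2 := 17  ⟶  MII  (L2)  txn=BusRdX+Flush  M[L2]=45
step 11: P2: load  L2  ⟶  SIS  (L2)  txn=BusRd+Flush  M[L2]=17

state = I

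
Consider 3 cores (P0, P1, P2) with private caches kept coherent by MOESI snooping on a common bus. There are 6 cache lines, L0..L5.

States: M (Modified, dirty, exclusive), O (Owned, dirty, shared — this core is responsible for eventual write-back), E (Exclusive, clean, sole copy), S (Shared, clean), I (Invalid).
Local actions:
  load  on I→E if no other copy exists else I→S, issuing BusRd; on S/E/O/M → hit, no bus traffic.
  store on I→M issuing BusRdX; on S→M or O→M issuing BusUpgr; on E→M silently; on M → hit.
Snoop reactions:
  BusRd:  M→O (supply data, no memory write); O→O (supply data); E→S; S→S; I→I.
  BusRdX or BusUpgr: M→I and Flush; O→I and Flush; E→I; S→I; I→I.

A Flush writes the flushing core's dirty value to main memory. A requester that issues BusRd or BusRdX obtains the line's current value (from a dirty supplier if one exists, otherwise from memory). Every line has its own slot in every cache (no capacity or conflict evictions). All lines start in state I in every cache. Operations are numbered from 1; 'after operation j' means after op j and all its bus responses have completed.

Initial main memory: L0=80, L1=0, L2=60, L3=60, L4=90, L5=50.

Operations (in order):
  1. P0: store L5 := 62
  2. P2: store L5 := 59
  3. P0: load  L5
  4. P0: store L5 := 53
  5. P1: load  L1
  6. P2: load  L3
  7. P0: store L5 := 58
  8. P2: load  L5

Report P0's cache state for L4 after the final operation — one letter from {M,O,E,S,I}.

state = I

1. P0: store L5 := 62  bus=[BusRdX]  L5: P0=M P1=I P2=I  mem[L5]=50
2. P2: store L5 := 59  bus=[BusRdX,Flush]  L5: P0=I P1=I P2=M  mem[L5]=62
3. P0: load  L5  bus=[BusRd]  L5: P0=S P1=I P2=O  mem[L5]=62
4. P0: store L5 := 53  bus=[BusUpgr,Flush]  L5: P0=M P1=I P2=I  mem[L5]=59
5. P1: load  L1  bus=[BusRd]  L1: P0=I P1=E P2=I  mem[L1]=0
6. P2: load  L3  bus=[BusRd]  L3: P0=I P1=I P2=E  mem[L3]=60
7. P0: store L5 := 58  bus=[-]  L5: P0=M P1=I P2=I  mem[L5]=59
8. P2: load  L5  bus=[BusRd]  L5: P0=O P1=I P2=S  mem[L5]=59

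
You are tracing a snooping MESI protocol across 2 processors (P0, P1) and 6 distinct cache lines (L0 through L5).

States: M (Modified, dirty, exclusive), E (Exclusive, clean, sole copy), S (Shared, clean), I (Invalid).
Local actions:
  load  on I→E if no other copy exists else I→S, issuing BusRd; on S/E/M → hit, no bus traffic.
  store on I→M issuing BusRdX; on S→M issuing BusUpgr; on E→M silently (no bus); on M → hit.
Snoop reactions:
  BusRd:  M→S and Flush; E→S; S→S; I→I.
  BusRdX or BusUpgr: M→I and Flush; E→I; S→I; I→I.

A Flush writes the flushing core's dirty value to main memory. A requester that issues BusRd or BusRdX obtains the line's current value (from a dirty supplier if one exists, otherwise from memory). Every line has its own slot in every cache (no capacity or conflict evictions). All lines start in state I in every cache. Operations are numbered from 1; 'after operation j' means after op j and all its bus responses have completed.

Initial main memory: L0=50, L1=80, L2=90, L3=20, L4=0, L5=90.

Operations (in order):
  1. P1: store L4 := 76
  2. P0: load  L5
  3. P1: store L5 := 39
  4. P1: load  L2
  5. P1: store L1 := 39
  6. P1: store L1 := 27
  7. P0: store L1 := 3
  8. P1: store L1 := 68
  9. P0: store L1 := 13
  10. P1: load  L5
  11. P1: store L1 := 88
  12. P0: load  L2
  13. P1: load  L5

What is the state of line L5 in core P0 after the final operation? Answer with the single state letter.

1. P1: store L4 := 76  bus=[BusRdX]  L4: P0=I P1=M  mem[L4]=0
2. P0: load  L5  bus=[BusRd]  L5: P0=E P1=I  mem[L5]=90
3. P1: store L5 := 39  bus=[BusRdX]  L5: P0=I P1=M  mem[L5]=90
4. P1: load  L2  bus=[BusRd]  L2: P0=I P1=E  mem[L2]=90
5. P1: store L1 := 39  bus=[BusRdX]  L1: P0=I P1=M  mem[L1]=80
6. P1: store L1 := 27  bus=[-]  L1: P0=I P1=M  mem[L1]=80
7. P0: store L1 := 3  bus=[BusRdX,Flush]  L1: P0=M P1=I  mem[L1]=27
8. P1: store L1 := 68  bus=[BusRdX,Flush]  L1: P0=I P1=M  mem[L1]=3
9. P0: store L1 := 13  bus=[BusRdX,Flush]  L1: P0=M P1=I  mem[L1]=68
10. P1: load  L5  bus=[-]  L5: P0=I P1=M  mem[L5]=90
11. P1: store L1 := 88  bus=[BusRdX,Flush]  L1: P0=I P1=M  mem[L1]=13
12. P0: load  L2  bus=[BusRd]  L2: P0=S P1=S  mem[L2]=90
13. P1: load  L5  bus=[-]  L5: P0=I P1=M  mem[L5]=90

state = I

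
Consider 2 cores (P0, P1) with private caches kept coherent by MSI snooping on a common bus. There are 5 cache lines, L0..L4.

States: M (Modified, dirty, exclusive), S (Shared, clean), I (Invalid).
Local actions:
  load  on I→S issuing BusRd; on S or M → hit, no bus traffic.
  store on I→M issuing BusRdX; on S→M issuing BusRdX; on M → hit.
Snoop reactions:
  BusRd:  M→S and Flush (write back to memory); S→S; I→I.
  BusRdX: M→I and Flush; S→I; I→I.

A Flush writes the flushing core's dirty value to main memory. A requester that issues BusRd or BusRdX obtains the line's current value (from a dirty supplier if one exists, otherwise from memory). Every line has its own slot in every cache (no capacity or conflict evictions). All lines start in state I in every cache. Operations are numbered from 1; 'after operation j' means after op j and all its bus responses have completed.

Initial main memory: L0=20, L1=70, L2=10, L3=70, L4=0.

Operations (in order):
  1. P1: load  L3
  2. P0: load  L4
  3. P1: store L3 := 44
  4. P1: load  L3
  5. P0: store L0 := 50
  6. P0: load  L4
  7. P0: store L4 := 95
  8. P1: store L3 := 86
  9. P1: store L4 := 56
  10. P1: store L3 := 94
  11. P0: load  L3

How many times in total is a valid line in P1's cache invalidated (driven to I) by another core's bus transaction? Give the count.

invalidations = 0

1. P1: load  L3  bus=[BusRd]  L3: P0=I P1=S  mem[L3]=70
2. P0: load  L4  bus=[BusRd]  L4: P0=S P1=I  mem[L4]=0
3. P1: store L3 := 44  bus=[BusRdX]  L3: P0=I P1=M  mem[L3]=70
4. P1: load  L3  bus=[-]  L3: P0=I P1=M  mem[L3]=70
5. P0: store L0 := 50  bus=[BusRdX]  L0: P0=M P1=I  mem[L0]=20
6. P0: load  L4  bus=[-]  L4: P0=S P1=I  mem[L4]=0
7. P0: store L4 := 95  bus=[BusRdX]  L4: P0=M P1=I  mem[L4]=0
8. P1: store L3 := 86  bus=[-]  L3: P0=I P1=M  mem[L3]=70
9. P1: store L4 := 56  bus=[BusRdX,Flush]  L4: P0=I P1=M  mem[L4]=95
10. P1: store L3 := 94  bus=[-]  L3: P0=I P1=M  mem[L3]=70
11. P0: load  L3  bus=[BusRd,Flush]  L3: P0=S P1=S  mem[L3]=94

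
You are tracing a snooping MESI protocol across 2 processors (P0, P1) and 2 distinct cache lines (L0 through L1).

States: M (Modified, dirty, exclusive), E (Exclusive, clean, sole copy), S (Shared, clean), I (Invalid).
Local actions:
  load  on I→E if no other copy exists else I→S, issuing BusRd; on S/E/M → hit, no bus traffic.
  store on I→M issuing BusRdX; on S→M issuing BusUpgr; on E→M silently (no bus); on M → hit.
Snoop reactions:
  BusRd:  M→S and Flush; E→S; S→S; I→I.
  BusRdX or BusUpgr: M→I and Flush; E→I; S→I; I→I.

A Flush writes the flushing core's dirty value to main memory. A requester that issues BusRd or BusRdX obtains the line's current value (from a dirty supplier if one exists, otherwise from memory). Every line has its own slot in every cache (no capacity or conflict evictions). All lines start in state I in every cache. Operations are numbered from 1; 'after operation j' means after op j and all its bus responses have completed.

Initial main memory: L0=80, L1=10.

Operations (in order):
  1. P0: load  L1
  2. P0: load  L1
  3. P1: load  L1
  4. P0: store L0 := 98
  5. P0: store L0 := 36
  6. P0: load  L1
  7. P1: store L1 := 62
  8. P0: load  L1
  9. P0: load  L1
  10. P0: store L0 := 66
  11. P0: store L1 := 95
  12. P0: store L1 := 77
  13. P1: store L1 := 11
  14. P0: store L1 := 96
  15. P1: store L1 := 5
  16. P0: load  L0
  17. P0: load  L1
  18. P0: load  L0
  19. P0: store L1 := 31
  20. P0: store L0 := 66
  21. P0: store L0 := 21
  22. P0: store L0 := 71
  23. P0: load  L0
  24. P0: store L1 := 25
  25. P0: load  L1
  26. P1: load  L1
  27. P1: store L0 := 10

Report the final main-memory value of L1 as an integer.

1. P0: load  L1  bus=[BusRd]  L1: P0=E P1=I  mem[L1]=10
2. P0: load  L1  bus=[-]  L1: P0=E P1=I  mem[L1]=10
3. P1: load  L1  bus=[BusRd]  L1: P0=S P1=S  mem[L1]=10
4. P0: store L0 := 98  bus=[BusRdX]  L0: P0=M P1=I  mem[L0]=80
5. P0: store L0 := 36  bus=[-]  L0: P0=M P1=I  mem[L0]=80
6. P0: load  L1  bus=[-]  L1: P0=S P1=S  mem[L1]=10
7. P1: store L1 := 62  bus=[BusUpgr]  L1: P0=I P1=M  mem[L1]=10
8. P0: load  L1  bus=[BusRd,Flush]  L1: P0=S P1=S  mem[L1]=62
9. P0: load  L1  bus=[-]  L1: P0=S P1=S  mem[L1]=62
10. P0: store L0 := 66  bus=[-]  L0: P0=M P1=I  mem[L0]=80
11. P0: store L1 := 95  bus=[BusUpgr]  L1: P0=M P1=I  mem[L1]=62
12. P0: store L1 := 77  bus=[-]  L1: P0=M P1=I  mem[L1]=62
13. P1: store L1 := 11  bus=[BusRdX,Flush]  L1: P0=I P1=M  mem[L1]=77
14. P0: store L1 := 96  bus=[BusRdX,Flush]  L1: P0=M P1=I  mem[L1]=11
15. P1: store L1 := 5  bus=[BusRdX,Flush]  L1: P0=I P1=M  mem[L1]=96
16. P0: load  L0  bus=[-]  L0: P0=M P1=I  mem[L0]=80
17. P0: load  L1  bus=[BusRd,Flush]  L1: P0=S P1=S  mem[L1]=5
18. P0: load  L0  bus=[-]  L0: P0=M P1=I  mem[L0]=80
19. P0: store L1 := 31  bus=[BusUpgr]  L1: P0=M P1=I  mem[L1]=5
20. P0: store L0 := 66  bus=[-]  L0: P0=M P1=I  mem[L0]=80
21. P0: store L0 := 21  bus=[-]  L0: P0=M P1=I  mem[L0]=80
22. P0: store L0 := 71  bus=[-]  L0: P0=M P1=I  mem[L0]=80
23. P0: load  L0  bus=[-]  L0: P0=M P1=I  mem[L0]=80
24. P0: store L1 := 25  bus=[-]  L1: P0=M P1=I  mem[L1]=5
25. P0: load  L1  bus=[-]  L1: P0=M P1=I  mem[L1]=5
26. P1: load  L1  bus=[BusRd,Flush]  L1: P0=S P1=S  mem[L1]=25
27. P1: store L0 := 10  bus=[BusRdX,Flush]  L0: P0=I P1=M  mem[L0]=71

memory[L1] = 25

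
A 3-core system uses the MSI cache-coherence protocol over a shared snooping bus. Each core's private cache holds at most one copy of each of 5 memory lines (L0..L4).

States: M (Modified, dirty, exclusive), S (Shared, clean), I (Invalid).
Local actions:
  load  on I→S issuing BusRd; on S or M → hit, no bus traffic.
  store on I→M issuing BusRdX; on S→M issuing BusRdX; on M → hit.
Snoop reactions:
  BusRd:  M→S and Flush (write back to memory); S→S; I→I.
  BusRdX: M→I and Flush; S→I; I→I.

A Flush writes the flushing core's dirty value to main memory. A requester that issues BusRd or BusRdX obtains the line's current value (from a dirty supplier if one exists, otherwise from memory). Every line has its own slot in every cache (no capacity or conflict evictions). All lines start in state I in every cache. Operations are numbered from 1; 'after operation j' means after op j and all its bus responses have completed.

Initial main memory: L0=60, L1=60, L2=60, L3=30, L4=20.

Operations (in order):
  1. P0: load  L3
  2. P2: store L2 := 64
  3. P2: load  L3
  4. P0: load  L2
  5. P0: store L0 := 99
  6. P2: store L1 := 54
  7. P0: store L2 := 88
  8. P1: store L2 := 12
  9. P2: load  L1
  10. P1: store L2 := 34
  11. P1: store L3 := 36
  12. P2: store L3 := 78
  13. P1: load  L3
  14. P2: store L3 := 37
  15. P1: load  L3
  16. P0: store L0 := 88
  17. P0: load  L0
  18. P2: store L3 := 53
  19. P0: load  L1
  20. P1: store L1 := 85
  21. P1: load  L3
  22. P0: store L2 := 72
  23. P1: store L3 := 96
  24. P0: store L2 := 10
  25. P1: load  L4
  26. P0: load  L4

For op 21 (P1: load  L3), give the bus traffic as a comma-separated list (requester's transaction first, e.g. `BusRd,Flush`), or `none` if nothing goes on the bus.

bus = BusRd,Flush

[1] P0: load  L3 | P0:S(30), P1:I, P2:I | bus: BusRd
[2] P2: store L2 := 64 | P0:I, P1:I, P2:M(64) | bus: BusRdX
[3] P2: load  L3 | P0:S(30), P1:I, P2:S(30) | bus: BusRd
[4] P0: load  L2 | P0:S(64), P1:I, P2:S(64) | bus: BusRd,Flush
[5] P0: store L0 := 99 | P0:M(99), P1:I, P2:I | bus: BusRdX
[6] P2: store L1 := 54 | P0:I, P1:I, P2:M(54) | bus: BusRdX
[7] P0: store L2 := 88 | P0:M(88), P1:I, P2:I | bus: BusRdX
[8] P1: store L2 := 12 | P0:I, P1:M(12), P2:I | bus: BusRdX,Flush
[9] P2: load  L1 | P0:I, P1:I, P2:M(54) | bus: none
[10] P1: store L2 := 34 | P0:I, P1:M(34), P2:I | bus: none
[11] P1: store L3 := 36 | P0:I, P1:M(36), P2:I | bus: BusRdX
[12] P2: store L3 := 78 | P0:I, P1:I, P2:M(78) | bus: BusRdX,Flush
[13] P1: load  L3 | P0:I, P1:S(78), P2:S(78) | bus: BusRd,Flush
[14] P2: store L3 := 37 | P0:I, P1:I, P2:M(37) | bus: BusRdX
[15] P1: load  L3 | P0:I, P1:S(37), P2:S(37) | bus: BusRd,Flush
[16] P0: store L0 := 88 | P0:M(88), P1:I, P2:I | bus: none
[17] P0: load  L0 | P0:M(88), P1:I, P2:I | bus: none
[18] P2: store L3 := 53 | P0:I, P1:I, P2:M(53) | bus: BusRdX
[19] P0: load  L1 | P0:S(54), P1:I, P2:S(54) | bus: BusRd,Flush
[20] P1: store L1 := 85 | P0:I, P1:M(85), P2:I | bus: BusRdX
[21] P1: load  L3 | P0:I, P1:S(53), P2:S(53) | bus: BusRd,Flush
[22] P0: store L2 := 72 | P0:M(72), P1:I, P2:I | bus: BusRdX,Flush
[23] P1: store L3 := 96 | P0:I, P1:M(96), P2:I | bus: BusRdX
[24] P0: store L2 := 10 | P0:M(10), P1:I, P2:I | bus: none
[25] P1: load  L4 | P0:I, P1:S(20), P2:I | bus: BusRd
[26] P0: load  L4 | P0:S(20), P1:S(20), P2:I | bus: BusRd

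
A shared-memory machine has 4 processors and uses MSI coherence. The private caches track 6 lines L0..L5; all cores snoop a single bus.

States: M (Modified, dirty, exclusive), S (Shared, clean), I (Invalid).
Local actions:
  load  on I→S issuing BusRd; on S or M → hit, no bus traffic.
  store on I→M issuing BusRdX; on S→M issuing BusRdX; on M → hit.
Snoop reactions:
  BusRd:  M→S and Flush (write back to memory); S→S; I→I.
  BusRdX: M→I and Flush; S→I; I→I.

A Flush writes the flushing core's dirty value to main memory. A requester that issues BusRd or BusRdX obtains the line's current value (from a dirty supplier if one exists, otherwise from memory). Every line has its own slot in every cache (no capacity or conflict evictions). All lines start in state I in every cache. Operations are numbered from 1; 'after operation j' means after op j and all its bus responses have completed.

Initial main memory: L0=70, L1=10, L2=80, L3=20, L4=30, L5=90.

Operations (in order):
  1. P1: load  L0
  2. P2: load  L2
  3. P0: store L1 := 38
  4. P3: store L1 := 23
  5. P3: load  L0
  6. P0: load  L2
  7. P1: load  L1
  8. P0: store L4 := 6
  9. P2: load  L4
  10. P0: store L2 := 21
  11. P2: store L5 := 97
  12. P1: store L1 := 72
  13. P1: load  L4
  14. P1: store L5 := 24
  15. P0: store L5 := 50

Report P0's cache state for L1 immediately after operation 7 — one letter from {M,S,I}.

step 1: P1: load  L0  ⟶  ISII  (L0)  txn=BusRd  M[L0]=70
step 2: P2: load  L2  ⟶  IISI  (L2)  txn=BusRd  M[L2]=80
step 3: P0: store L1 := 38  ⟶  MIII  (L1)  txn=BusRdX  M[L1]=10
step 4: P3: store L1 := 23  ⟶  IIIM  (L1)  txn=BusRdX+Flush  M[L1]=38
step 5: P3: load  L0  ⟶  ISIS  (L0)  txn=BusRd  M[L0]=70
step 6: P0: load  L2  ⟶  SISI  (L2)  txn=BusRd  M[L2]=80
step 7: P1: load  L1  ⟶  ISIS  (L1)  txn=BusRd+Flush  M[L1]=23
step 8: P0: store L4 := 6  ⟶  MIII  (L4)  txn=BusRdX  M[L4]=30
step 9: P2: load  L4  ⟶  SISI  (L4)  txn=BusRd+Flush  M[L4]=6
step 10: P0: store L2 := 21  ⟶  MIII  (L2)  txn=BusRdX  M[L2]=80
step 11: P2: store L5 := 97  ⟶  IIMI  (L5)  txn=BusRdX  M[L5]=90
step 12: P1: store L1 := 72  ⟶  IMII  (L1)  txn=BusRdX  M[L1]=23
step 13: P1: load  L4  ⟶  SSSI  (L4)  txn=BusRd  M[L4]=6
step 14: P1: store L5 := 24  ⟶  IMII  (L5)  txn=BusRdX+Flush  M[L5]=97
step 15: P0: store L5 := 50  ⟶  MIII  (L5)  txn=BusRdX+Flush  M[L5]=24

state = I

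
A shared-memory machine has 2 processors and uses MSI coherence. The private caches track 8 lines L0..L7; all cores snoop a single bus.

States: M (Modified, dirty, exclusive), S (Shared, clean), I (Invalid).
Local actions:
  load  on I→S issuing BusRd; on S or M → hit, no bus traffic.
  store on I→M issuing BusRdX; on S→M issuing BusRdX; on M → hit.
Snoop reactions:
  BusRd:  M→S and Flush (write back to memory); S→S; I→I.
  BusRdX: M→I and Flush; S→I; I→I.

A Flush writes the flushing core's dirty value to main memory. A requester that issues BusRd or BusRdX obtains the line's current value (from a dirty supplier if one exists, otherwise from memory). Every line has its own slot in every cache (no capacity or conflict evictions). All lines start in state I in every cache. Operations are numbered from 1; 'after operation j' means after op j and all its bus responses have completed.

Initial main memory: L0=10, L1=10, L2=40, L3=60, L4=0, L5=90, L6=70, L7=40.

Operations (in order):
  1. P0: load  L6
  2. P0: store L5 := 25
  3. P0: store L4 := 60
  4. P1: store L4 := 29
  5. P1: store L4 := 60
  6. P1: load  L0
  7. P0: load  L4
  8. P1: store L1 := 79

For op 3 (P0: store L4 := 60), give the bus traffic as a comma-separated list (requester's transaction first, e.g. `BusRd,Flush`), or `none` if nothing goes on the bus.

1. P0: load  L6  bus=[BusRd]  L6: P0=S P1=I  mem[L6]=70
2. P0: store L5 := 25  bus=[BusRdX]  L5: P0=M P1=I  mem[L5]=90
3. P0: store L4 := 60  bus=[BusRdX]  L4: P0=M P1=I  mem[L4]=0
4. P1: store L4 := 29  bus=[BusRdX,Flush]  L4: P0=I P1=M  mem[L4]=60
5. P1: store L4 := 60  bus=[-]  L4: P0=I P1=M  mem[L4]=60
6. P1: load  L0  bus=[BusRd]  L0: P0=I P1=S  mem[L0]=10
7. P0: load  L4  bus=[BusRd,Flush]  L4: P0=S P1=S  mem[L4]=60
8. P1: store L1 := 79  bus=[BusRdX]  L1: P0=I P1=M  mem[L1]=10

bus = BusRdX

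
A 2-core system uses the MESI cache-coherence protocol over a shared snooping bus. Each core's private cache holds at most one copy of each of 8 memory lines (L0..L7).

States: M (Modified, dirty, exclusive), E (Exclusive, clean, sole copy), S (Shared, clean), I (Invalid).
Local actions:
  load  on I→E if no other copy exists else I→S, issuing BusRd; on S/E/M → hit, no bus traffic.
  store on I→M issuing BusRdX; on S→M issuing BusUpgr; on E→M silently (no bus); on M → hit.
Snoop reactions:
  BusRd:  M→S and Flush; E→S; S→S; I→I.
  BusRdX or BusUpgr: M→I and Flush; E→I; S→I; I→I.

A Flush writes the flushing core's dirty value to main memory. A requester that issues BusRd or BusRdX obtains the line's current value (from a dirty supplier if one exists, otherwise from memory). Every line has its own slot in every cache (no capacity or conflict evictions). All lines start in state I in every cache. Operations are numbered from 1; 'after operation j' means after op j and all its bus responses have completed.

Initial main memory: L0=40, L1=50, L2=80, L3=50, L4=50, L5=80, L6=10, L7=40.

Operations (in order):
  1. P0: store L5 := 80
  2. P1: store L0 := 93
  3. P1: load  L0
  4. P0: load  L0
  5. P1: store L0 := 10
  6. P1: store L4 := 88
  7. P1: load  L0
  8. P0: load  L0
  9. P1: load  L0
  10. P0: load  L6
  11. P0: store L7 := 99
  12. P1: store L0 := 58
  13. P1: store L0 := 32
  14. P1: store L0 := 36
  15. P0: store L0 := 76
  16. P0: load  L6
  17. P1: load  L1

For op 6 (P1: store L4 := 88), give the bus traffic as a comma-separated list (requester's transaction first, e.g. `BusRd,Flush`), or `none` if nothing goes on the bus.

bus = BusRdX

  op1 P0: store L5 := 80 → M/I on L5; bus BusRdX; mem=80
  op2 P1: store L0 := 93 → I/M on L0; bus BusRdX; mem=40
  op3 P1: load  L0 → I/M on L0; bus (none); mem=40
  op4 P0: load  L0 → S/S on L0; bus BusRd Flush; mem=93
  op5 P1: store L0 := 10 → I/M on L0; bus BusUpgr; mem=93
  op6 P1: store L4 := 88 → I/M on L4; bus BusRdX; mem=50
  op7 P1: load  L0 → I/M on L0; bus (none); mem=93
  op8 P0: load  L0 → S/S on L0; bus BusRd Flush; mem=10
  op9 P1: load  L0 → S/S on L0; bus (none); mem=10
  op10 P0: load  L6 → E/I on L6; bus BusRd; mem=10
  op11 P0: store L7 := 99 → M/I on L7; bus BusRdX; mem=40
  op12 P1: store L0 := 58 → I/M on L0; bus BusUpgr; mem=10
  op13 P1: store L0 := 32 → I/M on L0; bus (none); mem=10
  op14 P1: store L0 := 36 → I/M on L0; bus (none); mem=10
  op15 P0: store L0 := 76 → M/I on L0; bus BusRdX Flush; mem=36
  op16 P0: load  L6 → E/I on L6; bus (none); mem=10
  op17 P1: load  L1 → I/E on L1; bus BusRd; mem=50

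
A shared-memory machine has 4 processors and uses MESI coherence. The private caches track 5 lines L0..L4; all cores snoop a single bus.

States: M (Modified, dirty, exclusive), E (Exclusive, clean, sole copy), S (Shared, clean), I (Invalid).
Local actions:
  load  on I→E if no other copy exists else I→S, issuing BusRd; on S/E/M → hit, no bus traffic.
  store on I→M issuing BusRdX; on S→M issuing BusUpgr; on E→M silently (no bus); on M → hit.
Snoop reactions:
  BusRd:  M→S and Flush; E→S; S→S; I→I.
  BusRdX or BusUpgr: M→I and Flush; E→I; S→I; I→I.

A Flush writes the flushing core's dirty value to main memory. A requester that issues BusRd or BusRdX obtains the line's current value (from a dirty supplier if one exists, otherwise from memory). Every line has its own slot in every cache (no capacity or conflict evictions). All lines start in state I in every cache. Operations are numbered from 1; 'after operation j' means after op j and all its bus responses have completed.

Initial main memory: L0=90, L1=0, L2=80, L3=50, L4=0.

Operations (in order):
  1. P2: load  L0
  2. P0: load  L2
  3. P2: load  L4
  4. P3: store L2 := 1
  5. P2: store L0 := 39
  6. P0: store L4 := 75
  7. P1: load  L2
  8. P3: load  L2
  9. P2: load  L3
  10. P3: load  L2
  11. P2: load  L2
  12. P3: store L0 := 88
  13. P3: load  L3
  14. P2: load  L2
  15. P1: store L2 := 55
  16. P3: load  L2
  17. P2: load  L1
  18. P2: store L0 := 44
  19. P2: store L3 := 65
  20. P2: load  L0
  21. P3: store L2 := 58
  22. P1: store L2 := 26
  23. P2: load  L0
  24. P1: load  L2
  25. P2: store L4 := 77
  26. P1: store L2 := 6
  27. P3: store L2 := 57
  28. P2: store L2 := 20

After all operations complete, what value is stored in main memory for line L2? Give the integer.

[1] P2: load  L0 | P0:I, P1:I, P2:E(90), P3:I | bus: BusRd
[2] P0: load  L2 | P0:E(80), P1:I, P2:I, P3:I | bus: BusRd
[3] P2: load  L4 | P0:I, P1:I, P2:E(0), P3:I | bus: BusRd
[4] P3: store L2 := 1 | P0:I, P1:I, P2:I, P3:M(1) | bus: BusRdX
[5] P2: store L0 := 39 | P0:I, P1:I, P2:M(39), P3:I | bus: none
[6] P0: store L4 := 75 | P0:M(75), P1:I, P2:I, P3:I | bus: BusRdX
[7] P1: load  L2 | P0:I, P1:S(1), P2:I, P3:S(1) | bus: BusRd,Flush
[8] P3: load  L2 | P0:I, P1:S(1), P2:I, P3:S(1) | bus: none
[9] P2: load  L3 | P0:I, P1:I, P2:E(50), P3:I | bus: BusRd
[10] P3: load  L2 | P0:I, P1:S(1), P2:I, P3:S(1) | bus: none
[11] P2: load  L2 | P0:I, P1:S(1), P2:S(1), P3:S(1) | bus: BusRd
[12] P3: store L0 := 88 | P0:I, P1:I, P2:I, P3:M(88) | bus: BusRdX,Flush
[13] P3: load  L3 | P0:I, P1:I, P2:S(50), P3:S(50) | bus: BusRd
[14] P2: load  L2 | P0:I, P1:S(1), P2:S(1), P3:S(1) | bus: none
[15] P1: store L2 := 55 | P0:I, P1:M(55), P2:I, P3:I | bus: BusUpgr
[16] P3: load  L2 | P0:I, P1:S(55), P2:I, P3:S(55) | bus: BusRd,Flush
[17] P2: load  L1 | P0:I, P1:I, P2:E(0), P3:I | bus: BusRd
[18] P2: store L0 := 44 | P0:I, P1:I, P2:M(44), P3:I | bus: BusRdX,Flush
[19] P2: store L3 := 65 | P0:I, P1:I, P2:M(65), P3:I | bus: BusUpgr
[20] P2: load  L0 | P0:I, P1:I, P2:M(44), P3:I | bus: none
[21] P3: store L2 := 58 | P0:I, P1:I, P2:I, P3:M(58) | bus: BusUpgr
[22] P1: store L2 := 26 | P0:I, P1:M(26), P2:I, P3:I | bus: BusRdX,Flush
[23] P2: load  L0 | P0:I, P1:I, P2:M(44), P3:I | bus: none
[24] P1: load  L2 | P0:I, P1:M(26), P2:I, P3:I | bus: none
[25] P2: store L4 := 77 | P0:I, P1:I, P2:M(77), P3:I | bus: BusRdX,Flush
[26] P1: store L2 := 6 | P0:I, P1:M(6), P2:I, P3:I | bus: none
[27] P3: store L2 := 57 | P0:I, P1:I, P2:I, P3:M(57) | bus: BusRdX,Flush
[28] P2: store L2 := 20 | P0:I, P1:I, P2:M(20), P3:I | bus: BusRdX,Flush

memory[L2] = 57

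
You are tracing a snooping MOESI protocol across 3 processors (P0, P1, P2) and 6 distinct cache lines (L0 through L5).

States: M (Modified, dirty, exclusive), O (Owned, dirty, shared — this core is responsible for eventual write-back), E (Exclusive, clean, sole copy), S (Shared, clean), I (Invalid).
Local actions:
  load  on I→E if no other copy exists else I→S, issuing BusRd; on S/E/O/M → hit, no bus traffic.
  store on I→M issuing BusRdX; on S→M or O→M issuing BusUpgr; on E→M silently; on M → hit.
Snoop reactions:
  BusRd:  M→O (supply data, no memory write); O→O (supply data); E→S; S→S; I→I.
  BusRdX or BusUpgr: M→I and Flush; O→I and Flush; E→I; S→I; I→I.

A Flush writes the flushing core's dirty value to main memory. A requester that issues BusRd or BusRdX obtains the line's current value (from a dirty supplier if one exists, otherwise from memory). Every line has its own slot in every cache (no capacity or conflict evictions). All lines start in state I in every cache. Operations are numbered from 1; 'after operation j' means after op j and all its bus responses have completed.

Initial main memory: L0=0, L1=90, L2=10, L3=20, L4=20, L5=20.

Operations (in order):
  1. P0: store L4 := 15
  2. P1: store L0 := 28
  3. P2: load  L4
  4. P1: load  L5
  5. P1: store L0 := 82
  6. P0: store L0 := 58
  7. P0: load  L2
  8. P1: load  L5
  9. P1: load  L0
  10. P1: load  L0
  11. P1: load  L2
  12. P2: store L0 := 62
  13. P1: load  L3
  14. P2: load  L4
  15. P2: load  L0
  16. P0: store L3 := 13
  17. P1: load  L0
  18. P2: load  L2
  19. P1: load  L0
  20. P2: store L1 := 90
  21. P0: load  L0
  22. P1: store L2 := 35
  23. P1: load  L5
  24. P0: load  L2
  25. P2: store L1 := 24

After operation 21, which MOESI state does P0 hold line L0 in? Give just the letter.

1. P0: store L4 := 15  bus=[BusRdX]  L4: P0=M P1=I P2=I  mem[L4]=20
2. P1: store L0 := 28  bus=[BusRdX]  L0: P0=I P1=M P2=I  mem[L0]=0
3. P2: load  L4  bus=[BusRd]  L4: P0=O P1=I P2=S  mem[L4]=20
4. P1: load  L5  bus=[BusRd]  L5: P0=I P1=E P2=I  mem[L5]=20
5. P1: store L0 := 82  bus=[-]  L0: P0=I P1=M P2=I  mem[L0]=0
6. P0: store L0 := 58  bus=[BusRdX,Flush]  L0: P0=M P1=I P2=I  mem[L0]=82
7. P0: load  L2  bus=[BusRd]  L2: P0=E P1=I P2=I  mem[L2]=10
8. P1: load  L5  bus=[-]  L5: P0=I P1=E P2=I  mem[L5]=20
9. P1: load  L0  bus=[BusRd]  L0: P0=O P1=S P2=I  mem[L0]=82
10. P1: load  L0  bus=[-]  L0: P0=O P1=S P2=I  mem[L0]=82
11. P1: load  L2  bus=[BusRd]  L2: P0=S P1=S P2=I  mem[L2]=10
12. P2: store L0 := 62  bus=[BusRdX,Flush]  L0: P0=I P1=I P2=M  mem[L0]=58
13. P1: load  L3  bus=[BusRd]  L3: P0=I P1=E P2=I  mem[L3]=20
14. P2: load  L4  bus=[-]  L4: P0=O P1=I P2=S  mem[L4]=20
15. P2: load  L0  bus=[-]  L0: P0=I P1=I P2=M  mem[L0]=58
16. P0: store L3 := 13  bus=[BusRdX]  L3: P0=M P1=I P2=I  mem[L3]=20
17. P1: load  L0  bus=[BusRd]  L0: P0=I P1=S P2=O  mem[L0]=58
18. P2: load  L2  bus=[BusRd]  L2: P0=S P1=S P2=S  mem[L2]=10
19. P1: load  L0  bus=[-]  L0: P0=I P1=S P2=O  mem[L0]=58
20. P2: store L1 := 90  bus=[BusRdX]  L1: P0=I P1=I P2=M  mem[L1]=90
21. P0: load  L0  bus=[BusRd]  L0: P0=S P1=S P2=O  mem[L0]=58
22. P1: store L2 := 35  bus=[BusUpgr]  L2: P0=I P1=M P2=I  mem[L2]=10
23. P1: load  L5  bus=[-]  L5: P0=I P1=E P2=I  mem[L5]=20
24. P0: load  L2  bus=[BusRd]  L2: P0=S P1=O P2=I  mem[L2]=10
25. P2: store L1 := 24  bus=[-]  L1: P0=I P1=I P2=M  mem[L1]=90

state = S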